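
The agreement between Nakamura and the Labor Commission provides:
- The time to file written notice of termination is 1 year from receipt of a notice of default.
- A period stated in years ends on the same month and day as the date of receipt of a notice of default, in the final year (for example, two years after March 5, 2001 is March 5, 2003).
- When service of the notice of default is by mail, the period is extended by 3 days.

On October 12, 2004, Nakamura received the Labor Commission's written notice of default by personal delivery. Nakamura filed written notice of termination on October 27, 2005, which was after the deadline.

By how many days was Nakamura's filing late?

15 days

1 year after October 12, 2004 is October 12, 2005.
Service was not by mail, so no mail extension applies.
The deadline is October 12, 2005; from October 12, 2005 to October 27, 2005 is 15 days.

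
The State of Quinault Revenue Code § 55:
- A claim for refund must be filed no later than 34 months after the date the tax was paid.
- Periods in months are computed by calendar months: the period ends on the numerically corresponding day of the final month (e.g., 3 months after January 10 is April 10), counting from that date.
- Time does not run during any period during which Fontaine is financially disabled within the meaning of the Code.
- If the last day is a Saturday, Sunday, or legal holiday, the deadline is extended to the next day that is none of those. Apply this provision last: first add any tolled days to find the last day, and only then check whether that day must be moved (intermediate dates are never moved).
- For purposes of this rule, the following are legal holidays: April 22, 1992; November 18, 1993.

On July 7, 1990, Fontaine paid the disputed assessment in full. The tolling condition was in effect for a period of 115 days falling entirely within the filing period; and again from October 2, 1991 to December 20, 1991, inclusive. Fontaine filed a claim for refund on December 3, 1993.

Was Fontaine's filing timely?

No

34 months after July 7, 1990 is May 7, 1993.
Tolling adds 115 days: May 7, 1993 + 115 days = August 30, 1993.
From October 2, 1991 through December 20, 1991 inclusive is 80 days; tolling adds 80 days: August 30, 1993 + 80 days = November 18, 1993.
November 18, 1993 is a listed holiday. The next qualifying day is November 19, 1993.
The deadline is November 19, 1993; the filing on December 3, 1993 is after that date.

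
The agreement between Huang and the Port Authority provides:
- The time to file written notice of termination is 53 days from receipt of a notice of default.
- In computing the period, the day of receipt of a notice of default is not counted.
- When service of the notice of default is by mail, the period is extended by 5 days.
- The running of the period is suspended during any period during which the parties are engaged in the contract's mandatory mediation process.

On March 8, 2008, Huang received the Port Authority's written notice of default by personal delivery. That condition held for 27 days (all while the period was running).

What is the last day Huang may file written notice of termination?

53 days after March 8, 2008 is April 30, 2008.
Service was not by mail, so no mail extension applies.
Tolling adds 27 days: April 30, 2008 + 27 days = May 27, 2008.

May 27, 2008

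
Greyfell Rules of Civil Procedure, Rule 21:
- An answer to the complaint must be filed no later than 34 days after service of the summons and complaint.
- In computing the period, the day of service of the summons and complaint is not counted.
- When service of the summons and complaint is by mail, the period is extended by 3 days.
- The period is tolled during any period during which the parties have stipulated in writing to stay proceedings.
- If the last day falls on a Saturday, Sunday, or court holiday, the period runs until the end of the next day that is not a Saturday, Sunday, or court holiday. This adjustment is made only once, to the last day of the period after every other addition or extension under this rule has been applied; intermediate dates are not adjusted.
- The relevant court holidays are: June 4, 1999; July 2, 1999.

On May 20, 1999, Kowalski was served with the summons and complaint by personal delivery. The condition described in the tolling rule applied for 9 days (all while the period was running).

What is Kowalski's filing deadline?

34 days after May 20, 1999 is June 23, 1999.
Service was not by mail, so no mail extension applies.
Tolling adds 9 days: June 23, 1999 + 9 days = July 2, 1999.
July 2, 1999 is a listed holiday; July 3, 1999 is Saturday; July 4, 1999 is Sunday. The next qualifying day is July 5, 1999.

July 5, 1999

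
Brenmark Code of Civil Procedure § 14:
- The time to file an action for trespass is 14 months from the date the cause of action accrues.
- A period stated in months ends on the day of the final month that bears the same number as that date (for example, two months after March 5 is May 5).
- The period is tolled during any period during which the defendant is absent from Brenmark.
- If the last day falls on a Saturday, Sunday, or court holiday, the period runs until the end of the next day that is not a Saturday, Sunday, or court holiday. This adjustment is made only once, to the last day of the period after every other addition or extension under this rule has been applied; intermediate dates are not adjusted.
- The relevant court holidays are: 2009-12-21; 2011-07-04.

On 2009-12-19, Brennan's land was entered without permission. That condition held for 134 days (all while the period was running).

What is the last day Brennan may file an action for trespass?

14 months after 2009-12-19 is February 19, 2011.
Tolling adds 134 days: February 19, 2011 + 134 days = July 3, 2011.
July 3, 2011 is Sunday; July 4, 2011 is a listed holiday. The next qualifying day is July 5, 2011.

July 5, 2011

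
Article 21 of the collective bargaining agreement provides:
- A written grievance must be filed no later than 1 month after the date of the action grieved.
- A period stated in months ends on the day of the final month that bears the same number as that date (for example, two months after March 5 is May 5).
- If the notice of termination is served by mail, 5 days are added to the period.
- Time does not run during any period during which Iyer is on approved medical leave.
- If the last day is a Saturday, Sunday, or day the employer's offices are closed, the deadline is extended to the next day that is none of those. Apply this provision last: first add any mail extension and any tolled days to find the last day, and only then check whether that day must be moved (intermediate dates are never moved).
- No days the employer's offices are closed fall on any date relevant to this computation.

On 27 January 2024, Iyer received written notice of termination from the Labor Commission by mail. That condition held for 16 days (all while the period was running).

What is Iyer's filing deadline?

1 month after 27 January 2024 is February 27, 2024.
Service was by mail, adding 5 days: February 27, 2024 + 5 days = March 3, 2024.
Tolling adds 16 days: March 3, 2024 + 16 days = March 19, 2024.
March 19, 2024 is a Tuesday and not a day the employer's offices are closed, so no extension applies.

March 19, 2024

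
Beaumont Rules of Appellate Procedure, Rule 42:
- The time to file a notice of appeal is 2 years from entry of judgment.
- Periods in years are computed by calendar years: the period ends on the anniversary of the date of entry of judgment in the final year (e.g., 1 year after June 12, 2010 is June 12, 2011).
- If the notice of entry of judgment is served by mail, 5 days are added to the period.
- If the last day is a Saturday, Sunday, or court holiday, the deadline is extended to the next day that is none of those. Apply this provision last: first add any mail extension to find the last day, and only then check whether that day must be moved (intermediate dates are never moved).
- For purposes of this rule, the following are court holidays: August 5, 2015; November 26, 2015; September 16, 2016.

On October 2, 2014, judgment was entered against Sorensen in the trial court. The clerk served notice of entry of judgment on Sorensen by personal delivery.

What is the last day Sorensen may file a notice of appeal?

2 years after October 2, 2014 is October 2, 2016.
Service was not by mail, so no mail extension applies.
October 2, 2016 is Sunday. The next qualifying day is October 3, 2016.

October 3, 2016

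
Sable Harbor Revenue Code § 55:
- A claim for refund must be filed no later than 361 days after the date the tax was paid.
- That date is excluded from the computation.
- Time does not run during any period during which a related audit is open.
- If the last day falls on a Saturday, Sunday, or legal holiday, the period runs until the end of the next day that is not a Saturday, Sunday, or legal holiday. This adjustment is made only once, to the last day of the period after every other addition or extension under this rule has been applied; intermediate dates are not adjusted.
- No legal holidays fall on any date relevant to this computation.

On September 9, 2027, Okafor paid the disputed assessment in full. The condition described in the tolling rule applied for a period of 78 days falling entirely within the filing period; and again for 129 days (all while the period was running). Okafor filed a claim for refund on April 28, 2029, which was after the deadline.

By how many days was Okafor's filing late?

361 days after September 9, 2027 is September 4, 2028.
Tolling adds 78 days: September 4, 2028 + 78 days = November 21, 2028.
Tolling adds 129 days: November 21, 2028 + 129 days = March 30, 2029.
March 30, 2029 is a Friday and not a legal holiday, so no extension applies.
The deadline is March 30, 2029; from March 30, 2029 to April 28, 2029 is 29 days.

29 days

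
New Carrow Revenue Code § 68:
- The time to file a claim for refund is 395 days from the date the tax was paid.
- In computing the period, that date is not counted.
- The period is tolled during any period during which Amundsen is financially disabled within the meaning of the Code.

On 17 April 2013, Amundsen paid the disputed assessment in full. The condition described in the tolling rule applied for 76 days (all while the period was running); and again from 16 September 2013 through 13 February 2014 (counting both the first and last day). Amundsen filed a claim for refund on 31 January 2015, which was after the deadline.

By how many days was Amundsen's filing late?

32 days

395 days after 17 April 2013 is May 17, 2014.
Tolling adds 76 days: May 17, 2014 + 76 days = August 1, 2014.
From September 16, 2013 through February 13, 2014 inclusive is 151 days; tolling adds 151 days: August 1, 2014 + 151 days = December 30, 2014.
The deadline is December 30, 2014; from December 30, 2014 to January 31, 2015 is 32 days.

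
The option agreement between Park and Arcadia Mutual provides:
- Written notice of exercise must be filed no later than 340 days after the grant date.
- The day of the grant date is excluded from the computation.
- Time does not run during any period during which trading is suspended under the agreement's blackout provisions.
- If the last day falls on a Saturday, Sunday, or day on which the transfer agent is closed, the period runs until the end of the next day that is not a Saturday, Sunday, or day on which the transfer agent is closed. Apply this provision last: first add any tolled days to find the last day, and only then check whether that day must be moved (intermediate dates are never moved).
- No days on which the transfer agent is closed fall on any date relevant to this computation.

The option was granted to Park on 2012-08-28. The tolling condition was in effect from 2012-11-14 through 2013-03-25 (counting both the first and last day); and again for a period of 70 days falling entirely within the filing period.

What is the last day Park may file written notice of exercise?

February 21, 2014

340 days after 2012-08-28 is August 3, 2013.
From November 14, 2012 through March 25, 2013 inclusive is 132 days; tolling adds 132 days: August 3, 2013 + 132 days = December 13, 2013.
Tolling adds 70 days: December 13, 2013 + 70 days = February 21, 2014.
February 21, 2014 is a Friday and not a day on which the transfer agent is closed, so no extension applies.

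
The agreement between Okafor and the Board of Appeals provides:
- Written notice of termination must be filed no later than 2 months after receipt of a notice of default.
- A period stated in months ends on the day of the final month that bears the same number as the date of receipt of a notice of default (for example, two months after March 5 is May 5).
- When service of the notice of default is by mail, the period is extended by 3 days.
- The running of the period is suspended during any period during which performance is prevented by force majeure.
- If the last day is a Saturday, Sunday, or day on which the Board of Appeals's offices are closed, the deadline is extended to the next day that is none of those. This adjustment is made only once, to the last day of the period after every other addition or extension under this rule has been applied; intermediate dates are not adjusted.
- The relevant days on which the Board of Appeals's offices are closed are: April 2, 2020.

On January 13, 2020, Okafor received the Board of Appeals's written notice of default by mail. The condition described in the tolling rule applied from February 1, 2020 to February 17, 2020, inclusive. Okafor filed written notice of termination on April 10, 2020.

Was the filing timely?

No

2 months after January 13, 2020 is March 13, 2020.
Service was by mail, adding 3 days: March 13, 2020 + 3 days = March 16, 2020.
From February 1, 2020 through February 17, 2020 inclusive is 17 days; tolling adds 17 days: March 16, 2020 + 17 days = April 2, 2020.
April 2, 2020 is a listed holiday. The next qualifying day is April 3, 2020.
The deadline is April 3, 2020; the filing on April 10, 2020 is after that date.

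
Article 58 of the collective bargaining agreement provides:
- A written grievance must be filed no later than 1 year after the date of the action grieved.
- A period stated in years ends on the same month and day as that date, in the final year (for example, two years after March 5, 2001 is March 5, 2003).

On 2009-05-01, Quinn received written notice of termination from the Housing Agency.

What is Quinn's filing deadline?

May 1, 2010

1 year after 2009-05-01 is May 1, 2010.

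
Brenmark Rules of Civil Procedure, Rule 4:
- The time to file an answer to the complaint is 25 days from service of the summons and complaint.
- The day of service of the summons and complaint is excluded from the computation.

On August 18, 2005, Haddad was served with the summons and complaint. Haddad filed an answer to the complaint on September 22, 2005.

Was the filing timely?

25 days after August 18, 2005 is September 12, 2005.
The deadline is September 12, 2005; the filing on September 22, 2005 is after that date.

No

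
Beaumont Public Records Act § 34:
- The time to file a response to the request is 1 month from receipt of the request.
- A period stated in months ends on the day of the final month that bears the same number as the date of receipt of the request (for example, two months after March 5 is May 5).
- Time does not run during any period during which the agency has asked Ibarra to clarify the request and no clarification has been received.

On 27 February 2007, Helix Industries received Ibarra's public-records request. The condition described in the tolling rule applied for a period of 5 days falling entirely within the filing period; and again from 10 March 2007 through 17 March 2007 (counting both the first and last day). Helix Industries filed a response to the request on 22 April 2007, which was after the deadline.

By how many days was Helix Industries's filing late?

1 month after 27 February 2007 is March 27, 2007.
Tolling adds 5 days: March 27, 2007 + 5 days = April 1, 2007.
From March 10, 2007 through March 17, 2007 inclusive is 8 days; tolling adds 8 days: April 1, 2007 + 8 days = April 9, 2007.
The deadline is April 9, 2007; from April 9, 2007 to April 22, 2007 is 13 days.

13 days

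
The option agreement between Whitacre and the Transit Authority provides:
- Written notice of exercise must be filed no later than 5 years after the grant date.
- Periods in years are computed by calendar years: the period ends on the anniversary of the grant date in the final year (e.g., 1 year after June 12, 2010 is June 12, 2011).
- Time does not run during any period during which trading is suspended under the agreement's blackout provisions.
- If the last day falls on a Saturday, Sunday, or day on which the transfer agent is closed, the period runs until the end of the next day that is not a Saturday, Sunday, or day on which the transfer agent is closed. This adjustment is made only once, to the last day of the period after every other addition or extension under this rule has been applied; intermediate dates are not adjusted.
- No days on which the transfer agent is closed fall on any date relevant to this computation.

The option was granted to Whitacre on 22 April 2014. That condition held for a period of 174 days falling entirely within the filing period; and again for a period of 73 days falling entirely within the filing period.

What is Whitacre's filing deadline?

December 25, 2019

5 years after 22 April 2014 is April 22, 2019.
Tolling adds 174 days: April 22, 2019 + 174 days = October 13, 2019.
Tolling adds 73 days: October 13, 2019 + 73 days = December 25, 2019.
December 25, 2019 is a Wednesday and not a day on which the transfer agent is closed, so no extension applies.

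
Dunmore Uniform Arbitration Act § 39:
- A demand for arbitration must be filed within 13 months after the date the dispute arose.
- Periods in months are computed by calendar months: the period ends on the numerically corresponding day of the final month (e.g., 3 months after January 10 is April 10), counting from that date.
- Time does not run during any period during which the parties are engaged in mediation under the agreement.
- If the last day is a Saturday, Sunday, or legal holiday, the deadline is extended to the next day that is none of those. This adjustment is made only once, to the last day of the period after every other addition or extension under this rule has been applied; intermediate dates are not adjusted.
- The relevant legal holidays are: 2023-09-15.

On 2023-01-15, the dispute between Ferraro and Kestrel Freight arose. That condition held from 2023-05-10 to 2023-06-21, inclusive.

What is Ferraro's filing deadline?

March 29, 2024

13 months after 2023-01-15 is February 15, 2024.
From May 10, 2023 through June 21, 2023 inclusive is 43 days; tolling adds 43 days: February 15, 2024 + 43 days = March 29, 2024.
March 29, 2024 is a Friday and not a legal holiday, so no extension applies.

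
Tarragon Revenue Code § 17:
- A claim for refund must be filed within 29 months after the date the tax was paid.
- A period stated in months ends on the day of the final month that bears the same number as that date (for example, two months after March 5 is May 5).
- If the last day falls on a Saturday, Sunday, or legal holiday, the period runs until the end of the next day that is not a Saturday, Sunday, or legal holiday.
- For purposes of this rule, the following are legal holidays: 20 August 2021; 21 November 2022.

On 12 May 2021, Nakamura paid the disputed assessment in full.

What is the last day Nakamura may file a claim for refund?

29 months after 12 May 2021 is October 12, 2023.
October 12, 2023 is a Thursday and not a legal holiday, so no extension applies.

October 12, 2023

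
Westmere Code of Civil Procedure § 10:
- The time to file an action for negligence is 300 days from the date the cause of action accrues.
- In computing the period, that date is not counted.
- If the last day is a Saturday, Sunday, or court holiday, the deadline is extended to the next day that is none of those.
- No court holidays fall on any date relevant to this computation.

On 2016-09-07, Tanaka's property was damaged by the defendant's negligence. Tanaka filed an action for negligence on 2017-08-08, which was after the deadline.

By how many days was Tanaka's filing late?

35 days

300 days after 2016-09-07 is July 4, 2017.
July 4, 2017 is a Tuesday and not a court holiday, so no extension applies.
The deadline is July 4, 2017; from July 4, 2017 to August 8, 2017 is 35 days.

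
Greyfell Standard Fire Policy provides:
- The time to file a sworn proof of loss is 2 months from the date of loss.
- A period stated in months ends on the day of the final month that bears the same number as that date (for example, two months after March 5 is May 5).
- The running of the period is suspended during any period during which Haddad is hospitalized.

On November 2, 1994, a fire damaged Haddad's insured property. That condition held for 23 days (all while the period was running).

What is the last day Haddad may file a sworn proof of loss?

2 months after November 2, 1994 is January 2, 1995.
Tolling adds 23 days: January 2, 1995 + 23 days = January 25, 1995.

January 25, 1995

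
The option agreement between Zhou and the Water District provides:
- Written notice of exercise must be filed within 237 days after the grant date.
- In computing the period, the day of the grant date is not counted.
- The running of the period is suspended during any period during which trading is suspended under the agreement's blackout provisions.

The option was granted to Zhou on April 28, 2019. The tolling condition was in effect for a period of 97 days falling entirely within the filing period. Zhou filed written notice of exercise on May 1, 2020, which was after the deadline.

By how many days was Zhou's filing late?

237 days after April 28, 2019 is December 21, 2019.
Tolling adds 97 days: December 21, 2019 + 97 days = March 27, 2020.
The deadline is March 27, 2020; from March 27, 2020 to May 1, 2020 is 35 days.

35 days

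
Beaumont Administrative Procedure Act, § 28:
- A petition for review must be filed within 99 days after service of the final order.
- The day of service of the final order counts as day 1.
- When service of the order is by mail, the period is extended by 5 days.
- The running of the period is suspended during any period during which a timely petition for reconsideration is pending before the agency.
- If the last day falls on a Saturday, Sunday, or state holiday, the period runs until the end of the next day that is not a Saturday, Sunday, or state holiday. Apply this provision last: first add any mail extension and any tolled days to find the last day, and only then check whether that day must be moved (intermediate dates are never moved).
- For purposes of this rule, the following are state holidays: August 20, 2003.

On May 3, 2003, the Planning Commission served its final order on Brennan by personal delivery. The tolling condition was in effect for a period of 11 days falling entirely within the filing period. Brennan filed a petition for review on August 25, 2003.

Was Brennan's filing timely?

Counting May 3, 2003 as day 1, day 99 is August 9, 2003.
Service was not by mail, so no mail extension applies.
Tolling adds 11 days: August 9, 2003 + 11 days = August 20, 2003.
August 20, 2003 is a listed holiday. The next qualifying day is August 21, 2003.
The deadline is August 21, 2003; the filing on August 25, 2003 is after that date.

No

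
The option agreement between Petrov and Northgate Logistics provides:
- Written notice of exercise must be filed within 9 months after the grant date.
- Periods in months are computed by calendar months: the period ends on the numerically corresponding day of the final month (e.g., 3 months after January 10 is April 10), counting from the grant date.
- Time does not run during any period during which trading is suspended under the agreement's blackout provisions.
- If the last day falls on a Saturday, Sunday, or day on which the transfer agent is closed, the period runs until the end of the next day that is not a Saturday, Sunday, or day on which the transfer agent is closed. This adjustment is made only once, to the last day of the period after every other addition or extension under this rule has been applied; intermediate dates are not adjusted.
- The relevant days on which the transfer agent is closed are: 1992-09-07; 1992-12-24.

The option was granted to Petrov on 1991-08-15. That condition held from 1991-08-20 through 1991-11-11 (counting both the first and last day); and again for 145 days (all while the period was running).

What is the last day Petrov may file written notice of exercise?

9 months after 1991-08-15 is May 15, 1992.
From August 20, 1991 through November 11, 1991 inclusive is 84 days; tolling adds 84 days: May 15, 1992 + 84 days = August 7, 1992.
Tolling adds 145 days: August 7, 1992 + 145 days = December 30, 1992.
December 30, 1992 is a Wednesday and not a day on which the transfer agent is closed, so no extension applies.

December 30, 1992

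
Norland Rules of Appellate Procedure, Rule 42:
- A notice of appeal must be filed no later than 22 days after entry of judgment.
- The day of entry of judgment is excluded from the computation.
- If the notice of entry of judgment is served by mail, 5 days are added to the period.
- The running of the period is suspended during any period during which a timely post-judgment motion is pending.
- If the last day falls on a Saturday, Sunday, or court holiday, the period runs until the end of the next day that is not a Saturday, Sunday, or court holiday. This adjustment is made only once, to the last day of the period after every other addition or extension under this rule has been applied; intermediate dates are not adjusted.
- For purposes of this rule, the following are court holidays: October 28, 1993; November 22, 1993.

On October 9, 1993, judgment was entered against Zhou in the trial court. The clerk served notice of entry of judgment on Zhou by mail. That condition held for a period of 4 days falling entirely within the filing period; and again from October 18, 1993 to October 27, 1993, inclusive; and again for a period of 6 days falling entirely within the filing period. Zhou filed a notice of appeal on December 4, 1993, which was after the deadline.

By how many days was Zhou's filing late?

9 days

22 days after October 9, 1993 is October 31, 1993.
Service was by mail, adding 5 days: October 31, 1993 + 5 days = November 5, 1993.
Tolling adds 4 days: November 5, 1993 + 4 days = November 9, 1993.
From October 18, 1993 through October 27, 1993 inclusive is 10 days; tolling adds 10 days: November 9, 1993 + 10 days = November 19, 1993.
Tolling adds 6 days: November 19, 1993 + 6 days = November 25, 1993.
November 25, 1993 is a Thursday and not a court holiday, so no extension applies.
The deadline is November 25, 1993; from November 25, 1993 to December 4, 1993 is 9 days.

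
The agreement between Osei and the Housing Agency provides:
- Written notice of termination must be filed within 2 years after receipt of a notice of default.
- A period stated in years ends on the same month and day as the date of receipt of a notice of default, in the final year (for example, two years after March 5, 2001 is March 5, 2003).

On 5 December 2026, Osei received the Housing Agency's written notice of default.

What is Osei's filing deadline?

December 5, 2028

2 years after 5 December 2026 is December 5, 2028.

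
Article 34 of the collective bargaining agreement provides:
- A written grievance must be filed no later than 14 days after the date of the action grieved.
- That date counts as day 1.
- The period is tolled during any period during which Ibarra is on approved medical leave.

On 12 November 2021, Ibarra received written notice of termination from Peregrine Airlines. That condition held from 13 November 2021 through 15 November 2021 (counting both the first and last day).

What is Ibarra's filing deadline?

November 28, 2021

Counting 12 November 2021 as day 1, day 14 is November 25, 2021.
From November 13, 2021 through November 15, 2021 inclusive is 3 days; tolling adds 3 days: November 25, 2021 + 3 days = November 28, 2021.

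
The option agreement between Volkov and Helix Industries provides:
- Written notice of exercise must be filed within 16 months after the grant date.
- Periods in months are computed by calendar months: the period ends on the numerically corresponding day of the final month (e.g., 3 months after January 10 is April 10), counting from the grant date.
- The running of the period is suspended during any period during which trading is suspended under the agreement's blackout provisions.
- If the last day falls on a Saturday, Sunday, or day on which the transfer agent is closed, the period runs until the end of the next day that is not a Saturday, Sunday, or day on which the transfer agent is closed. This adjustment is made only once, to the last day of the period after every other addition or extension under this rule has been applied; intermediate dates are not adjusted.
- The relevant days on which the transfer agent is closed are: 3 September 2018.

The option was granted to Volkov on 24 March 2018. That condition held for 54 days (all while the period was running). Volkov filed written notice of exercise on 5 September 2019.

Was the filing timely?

16 months after 24 March 2018 is July 24, 2019.
Tolling adds 54 days: July 24, 2019 + 54 days = September 16, 2019.
September 16, 2019 is a Monday and not a day on which the transfer agent is closed, so no extension applies.
The deadline is September 16, 2019; the filing on September 5, 2019 is on or before that date.

Yes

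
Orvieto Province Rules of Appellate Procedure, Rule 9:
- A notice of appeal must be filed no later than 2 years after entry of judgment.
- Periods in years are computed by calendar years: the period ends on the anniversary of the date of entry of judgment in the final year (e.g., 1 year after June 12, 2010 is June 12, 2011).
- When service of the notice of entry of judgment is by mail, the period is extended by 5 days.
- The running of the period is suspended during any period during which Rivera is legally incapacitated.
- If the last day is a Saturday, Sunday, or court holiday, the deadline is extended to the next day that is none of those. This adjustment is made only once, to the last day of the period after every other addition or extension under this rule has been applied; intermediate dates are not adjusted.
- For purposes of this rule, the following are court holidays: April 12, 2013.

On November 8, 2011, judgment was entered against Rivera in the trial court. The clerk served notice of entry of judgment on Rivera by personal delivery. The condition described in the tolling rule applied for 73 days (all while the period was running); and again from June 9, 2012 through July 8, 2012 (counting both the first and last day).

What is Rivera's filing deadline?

February 19, 2014

2 years after November 8, 2011 is November 8, 2013.
Service was not by mail, so no mail extension applies.
Tolling adds 73 days: November 8, 2013 + 73 days = January 20, 2014.
From June 9, 2012 through July 8, 2012 inclusive is 30 days; tolling adds 30 days: January 20, 2014 + 30 days = February 19, 2014.
February 19, 2014 is a Wednesday and not a court holiday, so no extension applies.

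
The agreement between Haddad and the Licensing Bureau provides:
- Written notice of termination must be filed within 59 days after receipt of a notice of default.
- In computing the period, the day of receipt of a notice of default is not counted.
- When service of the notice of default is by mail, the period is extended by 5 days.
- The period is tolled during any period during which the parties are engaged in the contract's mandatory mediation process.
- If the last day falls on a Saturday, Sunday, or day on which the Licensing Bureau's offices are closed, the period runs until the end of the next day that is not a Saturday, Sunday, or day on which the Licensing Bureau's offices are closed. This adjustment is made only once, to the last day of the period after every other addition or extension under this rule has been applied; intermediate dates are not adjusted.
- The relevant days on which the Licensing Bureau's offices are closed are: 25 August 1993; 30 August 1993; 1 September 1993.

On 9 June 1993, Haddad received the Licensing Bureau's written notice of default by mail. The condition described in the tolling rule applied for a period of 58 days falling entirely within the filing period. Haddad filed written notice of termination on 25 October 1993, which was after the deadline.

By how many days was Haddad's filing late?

14 days

59 days after 9 June 1993 is August 7, 1993.
Service was by mail, adding 5 days: August 7, 1993 + 5 days = August 12, 1993.
Tolling adds 58 days: August 12, 1993 + 58 days = October 9, 1993.
October 9, 1993 is Saturday; October 10, 1993 is Sunday. The next qualifying day is October 11, 1993.
The deadline is October 11, 1993; from October 11, 1993 to October 25, 1993 is 14 days.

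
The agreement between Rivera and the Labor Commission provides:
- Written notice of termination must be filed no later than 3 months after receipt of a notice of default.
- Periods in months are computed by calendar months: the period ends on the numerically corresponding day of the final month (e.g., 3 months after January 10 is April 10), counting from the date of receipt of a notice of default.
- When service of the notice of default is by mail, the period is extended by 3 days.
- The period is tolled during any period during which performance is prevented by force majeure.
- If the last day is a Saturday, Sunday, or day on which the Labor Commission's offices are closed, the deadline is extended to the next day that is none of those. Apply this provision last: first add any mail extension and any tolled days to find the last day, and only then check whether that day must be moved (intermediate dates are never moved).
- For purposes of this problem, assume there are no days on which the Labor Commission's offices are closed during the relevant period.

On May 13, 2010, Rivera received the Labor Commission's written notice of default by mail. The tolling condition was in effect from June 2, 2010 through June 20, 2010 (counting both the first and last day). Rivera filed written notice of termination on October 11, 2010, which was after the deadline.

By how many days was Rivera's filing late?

3 months after May 13, 2010 is August 13, 2010.
Service was by mail, adding 3 days: August 13, 2010 + 3 days = August 16, 2010.
From June 2, 2010 through June 20, 2010 inclusive is 19 days; tolling adds 19 days: August 16, 2010 + 19 days = September 4, 2010.
September 4, 2010 is Saturday; September 5, 2010 is Sunday. The next qualifying day is September 6, 2010.
The deadline is September 6, 2010; from September 6, 2010 to October 11, 2010 is 35 days.

35 days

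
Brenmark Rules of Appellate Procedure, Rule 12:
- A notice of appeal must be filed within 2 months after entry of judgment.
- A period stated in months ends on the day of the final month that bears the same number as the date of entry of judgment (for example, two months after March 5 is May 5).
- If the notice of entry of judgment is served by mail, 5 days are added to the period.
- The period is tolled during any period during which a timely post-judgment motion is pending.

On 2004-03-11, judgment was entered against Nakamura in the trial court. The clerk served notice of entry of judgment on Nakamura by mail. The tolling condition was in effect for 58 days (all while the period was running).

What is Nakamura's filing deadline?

July 13, 2004

2 months after 2004-03-11 is May 11, 2004.
Service was by mail, adding 5 days: May 11, 2004 + 5 days = May 16, 2004.
Tolling adds 58 days: May 16, 2004 + 58 days = July 13, 2004.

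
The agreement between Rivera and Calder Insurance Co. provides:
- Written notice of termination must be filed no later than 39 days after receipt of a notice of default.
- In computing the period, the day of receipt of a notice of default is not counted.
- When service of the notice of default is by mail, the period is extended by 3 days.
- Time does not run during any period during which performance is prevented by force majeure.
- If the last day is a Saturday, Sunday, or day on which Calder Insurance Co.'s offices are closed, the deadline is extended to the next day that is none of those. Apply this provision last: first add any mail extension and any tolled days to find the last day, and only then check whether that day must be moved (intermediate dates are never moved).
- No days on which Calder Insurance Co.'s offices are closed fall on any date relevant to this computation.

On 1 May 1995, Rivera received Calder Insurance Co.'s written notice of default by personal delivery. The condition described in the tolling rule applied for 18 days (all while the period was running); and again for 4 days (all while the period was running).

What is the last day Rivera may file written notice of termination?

39 days after 1 May 1995 is June 9, 1995.
Service was not by mail, so no mail extension applies.
Tolling adds 18 days: June 9, 1995 + 18 days = June 27, 1995.
Tolling adds 4 days: June 27, 1995 + 4 days = July 1, 1995.
July 1, 1995 is Saturday; July 2, 1995 is Sunday. The next qualifying day is July 3, 1995.

July 3, 1995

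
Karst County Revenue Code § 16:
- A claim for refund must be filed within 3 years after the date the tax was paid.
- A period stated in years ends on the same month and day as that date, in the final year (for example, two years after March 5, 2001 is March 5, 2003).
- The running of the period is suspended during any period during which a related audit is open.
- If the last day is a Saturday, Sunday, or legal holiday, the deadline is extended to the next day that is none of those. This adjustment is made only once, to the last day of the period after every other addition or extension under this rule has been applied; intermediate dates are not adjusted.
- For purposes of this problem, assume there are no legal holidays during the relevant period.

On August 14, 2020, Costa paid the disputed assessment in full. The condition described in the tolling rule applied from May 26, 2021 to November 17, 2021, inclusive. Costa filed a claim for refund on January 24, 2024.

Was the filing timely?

Yes

3 years after August 14, 2020 is August 14, 2023.
From May 26, 2021 through November 17, 2021 inclusive is 176 days; tolling adds 176 days: August 14, 2023 + 176 days = February 6, 2024.
February 6, 2024 is a Tuesday and not a legal holiday, so no extension applies.
The deadline is February 6, 2024; the filing on January 24, 2024 is on or before that date.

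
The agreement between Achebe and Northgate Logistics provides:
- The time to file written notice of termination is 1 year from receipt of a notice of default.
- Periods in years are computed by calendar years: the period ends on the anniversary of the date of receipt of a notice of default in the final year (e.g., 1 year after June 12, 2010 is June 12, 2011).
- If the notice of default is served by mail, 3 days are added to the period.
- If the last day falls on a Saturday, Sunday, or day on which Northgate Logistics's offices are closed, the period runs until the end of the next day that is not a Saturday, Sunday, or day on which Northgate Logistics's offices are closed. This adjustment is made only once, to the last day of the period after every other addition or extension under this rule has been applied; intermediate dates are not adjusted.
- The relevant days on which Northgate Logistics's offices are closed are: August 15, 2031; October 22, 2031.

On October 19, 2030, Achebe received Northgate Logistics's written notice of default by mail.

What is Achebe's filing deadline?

October 23, 2031

1 year after October 19, 2030 is October 19, 2031.
Service was by mail, adding 3 days: October 19, 2031 + 3 days = October 22, 2031.
October 22, 2031 is a listed holiday. The next qualifying day is October 23, 2031.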